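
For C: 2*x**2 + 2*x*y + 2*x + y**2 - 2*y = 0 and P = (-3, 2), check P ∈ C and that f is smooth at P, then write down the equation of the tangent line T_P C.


Tangent line at P: -6*x - 4*y - 10 = 0.

Step 1: f(-3, 2) = 0, so P lies on C.
Step 2: partial derivatives
  f_x(x, y) = 4*x + 2*y + 2, f_y(x, y) = 2*x + 2*y - 2.
  f_x(P) = -6, f_y(P) = -4 (gradient nonzero, so P is smooth).
Step 3: tangent line at P: -6·(x − -3) + -4·(y − 2) = 0.
Expanding: -6*x - 4*y - 10 = 0.


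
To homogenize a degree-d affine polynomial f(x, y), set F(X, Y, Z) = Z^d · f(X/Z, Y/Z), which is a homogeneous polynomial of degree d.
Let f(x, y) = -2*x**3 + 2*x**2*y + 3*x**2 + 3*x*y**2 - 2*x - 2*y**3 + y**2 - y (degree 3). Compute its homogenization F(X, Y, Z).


F(X, Y, Z) = -2*X**3 + 2*X**2*Y + 3*X**2*Z + 3*X*Y**2 - 2*X*Z**2 - 2*Y**3 + Y**2*Z - Y*Z**2

deg(f) = 3.
Substitute x = X/Z, y = Y/Z into f, then multiply by Z^3.
  monomial -2·x^3·y^0 ↦ -2·X^3·Y^0·Z^0.
  monomial 2·x^2·y^1 ↦ 2·X^2·Y^1·Z^0.
  monomial 3·x^2·y^0 ↦ 3·X^2·Y^0·Z^1.
  monomial 3·x^1·y^2 ↦ 3·X^1·Y^2·Z^0.
  monomial -2·x^1·y^0 ↦ -2·X^1·Y^0·Z^2.
  monomial -2·x^0·y^3 ↦ -2·X^0·Y^3·Z^0.
  monomial 1·x^0·y^2 ↦ 1·X^0·Y^2·Z^1.
  monomial -1·x^0·y^1 ↦ -1·X^0·Y^1·Z^2.
Collecting: F(X, Y, Z) = -2*X**3 + 2*X**2*Y + 3*X**2*Z + 3*X*Y**2 - 2*X*Z**2 - 2*Y**3 + Y**2*Z - Y*Z**2.


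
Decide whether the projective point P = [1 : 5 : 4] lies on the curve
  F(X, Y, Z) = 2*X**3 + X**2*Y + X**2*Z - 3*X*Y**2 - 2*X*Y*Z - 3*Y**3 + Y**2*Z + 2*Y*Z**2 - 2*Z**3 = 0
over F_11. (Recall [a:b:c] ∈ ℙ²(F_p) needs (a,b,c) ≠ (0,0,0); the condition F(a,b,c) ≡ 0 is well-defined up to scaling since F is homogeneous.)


F(1,5,4) ≡ 5 (mod 11); P is NOT on the curve.

Evaluate F(1, 5, 4) term-by-term (mod 11).
  2*X**3 ↦ 2·1·1·1 = 2
  X**2*Y ↦ 1·1·5·1 = 5
  X**2*Z ↦ 1·1·1·4 = 4
  -3*X*Y**2 ↦ -3·1·25·1 = -75
  -2*X*Y*Z ↦ -2·1·5·4 = -40
  -3*Y**3 ↦ -3·1·125·1 = -375
  Y**2*Z ↦ 1·1·25·4 = 100
  2*Y*Z**2 ↦ 2·1·5·16 = 160
  -2*Z**3 ↦ -2·1·1·64 = -128
Sum: F(1, 5, 4) = (2) + (5) + (4) + (-75) + (-40) + (-375) + (100) + (160) + (-128) = -347.
Reducing mod 11: -347 ≡ 5 (mod 11).
Since F(a, b, c) ≡ 5 ≠ 0 (mod 11), P does NOT lie on the curve.


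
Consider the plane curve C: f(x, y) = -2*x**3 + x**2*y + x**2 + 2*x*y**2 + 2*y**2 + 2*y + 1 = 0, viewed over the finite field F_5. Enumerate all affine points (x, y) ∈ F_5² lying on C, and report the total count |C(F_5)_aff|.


Affine F_5-points: {(0, 1), (0, 3), (1, 0), (1, 3), (2, 2), (3, 1), (3, 2), (4, 2)}; count = 8.

For each of the 25 pairs (x, y) ∈ F_5², evaluate f(x, y) mod 5. Record the zeros.
  x = 0: [0↦1, 1↦0, 2↦3, 3↦0, 4↦1]  zeros at y ∈ {1, 3}
  x = 1: [0↦0, 1↦2, 2↦2, 3↦0, 4↦1]  zeros at y ∈ {0, 3}
  x = 2: [0↦4, 1↦1, 2↦0, 3↦1, 4↦4]  zeros at y ∈ {2}
  x = 3: [0↦1, 1↦0, 2↦0, 3↦1, 4↦3]  zeros at y ∈ {1, 2}
  x = 4: [0↦4, 1↦2, 2↦0, 3↦3, 4↦1]  zeros at y ∈ {2}
Collecting zeros: affine points = {(0, 1), (0, 3), (1, 0), (1, 3), (2, 2), (3, 1), (3, 2), (4, 2)}.
Total count |C(F_5)_aff| = 8.


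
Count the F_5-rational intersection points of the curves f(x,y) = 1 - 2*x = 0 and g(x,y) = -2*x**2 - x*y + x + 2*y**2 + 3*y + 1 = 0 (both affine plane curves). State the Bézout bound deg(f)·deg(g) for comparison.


Common zeros: ∅; count = 0; Bézout bound = 2.

deg(f) = 1, deg(g) = 2, so Bézout bound = 2.
Scan x ∈ F_5. For each x, list the y ∈ F_5 with f(x, y) ≡ 0 and those with g(x, y) ≡ 0 (mod 5); the common zeros in that column are the intersection.
  x = 0: f ≡ 0 at y ∈ ∅; g ≡ 0 at y ∈ {2, 4}; common: ∅.
  x = 1: f ≡ 0 at y ∈ ∅; g ≡ 0 at y ∈ {0, 4}; common: ∅.
  x = 2: f ≡ 0 at y ∈ ∅; g ≡ 0 at y ∈ {0, 2}; common: ∅.
  x = 3: f ≡ 0 at y ∈ {0, 1, 2, 3, 4}; g ≡ 0 at y ∈ ∅; common: ∅.
  x = 4: f ≡ 0 at y ∈ ∅; g ≡ 0 at y ∈ ∅; common: ∅.
Collecting: common zeros = ∅, so the count is 0.
Comparison with the Bézout bound: 0 ≤ 2 = deg(f)·deg(g), as expected for curves with no common component (the affine F_5-count falls short of the bound because intersections may lie at infinity, over extension fields, or carry multiplicity).


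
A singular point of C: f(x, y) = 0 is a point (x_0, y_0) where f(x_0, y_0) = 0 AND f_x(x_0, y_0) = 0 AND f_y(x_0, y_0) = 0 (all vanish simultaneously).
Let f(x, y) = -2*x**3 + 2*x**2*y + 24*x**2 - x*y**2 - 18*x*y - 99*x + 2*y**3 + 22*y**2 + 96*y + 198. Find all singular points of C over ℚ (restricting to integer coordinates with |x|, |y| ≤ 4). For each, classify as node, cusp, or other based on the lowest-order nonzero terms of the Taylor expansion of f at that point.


Singular points: {(3, -3)}; classification: cusp.

Compute partial derivatives:
  f_x = -6*x**2 + 4*x*y + 48*x - y**2 - 18*y - 99.
  f_y = 2*x**2 - 2*x*y - 18*x + 6*y**2 + 44*y + 96.
Scan x_0 ∈ {−4, ..., 4}. For each x_0, f_y(x_0, y) is a polynomial in y; find its integer roots y ∈ {−4, ..., 4}, then test f_x and f at those candidates.
  x = -4: f_y(-4, y) = 6*y**2 + 52*y + 200; no integer root y with |y| ≤ 4.
  x = -3: f_y(-3, y) = 6*y**2 + 50*y + 168; no integer root y with |y| ≤ 4.
  x = -2: f_y(-2, y) = 6*y**2 + 48*y + 140; no integer root y with |y| ≤ 4.
  x = -1: f_y(-1, y) = 6*y**2 + 46*y + 116; no integer root y with |y| ≤ 4.
  x = 0: f_y(0, y) = 6*y**2 + 44*y + 96; no integer root y with |y| ≤ 4.
  x = 1: f_y(1, y) = 6*y**2 + 42*y + 80; no integer root y with |y| ≤ 4.
  x = 2: f_y(2, y) = 6*y**2 + 40*y + 68; no integer root y with |y| ≤ 4.
  x = 3: f_y(3, y) = 6*y**2 + 38*y + 60; vanishes at y ∈ {-3}. (3, -3): f_x = 0, f = 0 — SINGULAR.
  x = 4: f_y(4, y) = 6*y**2 + 36*y + 56; no integer root y with |y| ≤ 4.
Only singular point on the grid: (3, -3).
Classify: substitute x = 3 + u, y = -3 + v and expand: f = -2*u**3 + 2*u**2*v - u*v**2 + 2*v**3 + v**2.
No constant or linear terms (consistent with a singular point). Quadratic part: v**2. Cubic part: -2*u**3 + 2*u**2*v - u*v**2 + 2*v**3.
The quadratic part v**2 is a perfect square, so there is a single (double) tangent line v = 0, i.e. y = -3. Restricting the cubic part to that line (v = 0) leaves -2*u**3 ≠ 0, so f is not divisible by v and the branch is v² ≈ 2*u**3 to lowest order — this is a cusp.
Classification: cusp.


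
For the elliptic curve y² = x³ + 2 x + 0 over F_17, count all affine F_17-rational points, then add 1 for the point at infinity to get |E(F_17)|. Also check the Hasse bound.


Affine points = {(0, 0), (3, 4), (3, 13), (4, 2), (4, 15), (5, 4), (5, 13), (7, 0), (8, 1), (8, 16), (9, 4), (9, 13), (10, 0), (12, 1), (12, 16), (13, 8), (13, 9), (14, 1), (14, 16)}; affine count = 19; |E(F_17)| = 20.

Discriminant check: Δ ∝ 4a³ + 27b² = 4·2³ + 27·0² = 4·8 + 27·0 ≡ 15 (mod 17). Nonzero ⇒ E is nonsingular.
For each x ∈ F_17, compute rhs = x³ + 2·x + 0 mod 17, then count y ∈ F_17 with y² ≡ rhs.
  x = 0: rhs = 0, matching y values: 0 (1 points).
  x = 1: rhs = 3, matching y values: none (0 points).
  x = 2: rhs = 12, matching y values: none (0 points).
  x = 3: rhs = 16, matching y values: 4, 13 (2 points).
  x = 4: rhs = 4, matching y values: 2, 15 (2 points).
  x = 5: rhs = 16, matching y values: 4, 13 (2 points).
  x = 6: rhs = 7, matching y values: none (0 points).
  x = 7: rhs = 0, matching y values: 0 (1 points).
  x = 8: rhs = 1, matching y values: 1, 16 (2 points).
  x = 9: rhs = 16, matching y values: 4, 13 (2 points).
  x = 10: rhs = 0, matching y values: 0 (1 points).
  x = 11: rhs = 10, matching y values: none (0 points).
  x = 12: rhs = 1, matching y values: 1, 16 (2 points).
  x = 13: rhs = 13, matching y values: 8, 9 (2 points).
  x = 14: rhs = 1, matching y values: 1, 16 (2 points).
  x = 15: rhs = 5, matching y values: none (0 points).
  x = 16: rhs = 14, matching y values: none (0 points).
Total affine count: 19.
Full point count |E(F_17)| = 19 + 1 = 20.
Hasse bound: |20 − (17+1)| = |2| = 2 ≤ 2√17 ≈ 8.2462 ✓.


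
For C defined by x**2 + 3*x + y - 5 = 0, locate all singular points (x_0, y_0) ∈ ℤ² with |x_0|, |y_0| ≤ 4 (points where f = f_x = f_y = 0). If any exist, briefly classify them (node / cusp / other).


No singular points in the scanned grid; C is smooth there.

Compute partial derivatives:
  f_x = 2*x + 3.
  f_y = 1.
f_y = 1 is a nonzero constant, so f_y never vanishes: no point (x, y) can satisfy f = f_x = f_y = 0. In particular no (x, y) ∈ {−4, ..., 4}² is singular; the curve is smooth.


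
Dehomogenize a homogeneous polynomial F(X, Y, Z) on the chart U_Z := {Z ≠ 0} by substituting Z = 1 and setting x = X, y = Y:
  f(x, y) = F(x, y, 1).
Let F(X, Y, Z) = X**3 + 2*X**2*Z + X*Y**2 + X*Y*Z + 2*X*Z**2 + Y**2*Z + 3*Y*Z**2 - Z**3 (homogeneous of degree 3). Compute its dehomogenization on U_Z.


f(x, y) = x**3 + 2*x**2 + x*y**2 + x*y + 2*x + y**2 + 3*y - 1

On U_Z we set Z = 1. Each monomial c·X^i·Y^j·Z^k in F becomes c·x^i·y^j·1^k = c·x^i·y^j.
Substituting Z = 1: F(X, Y, 1) = x**3 + 2*x**2 + x*y**2 + x*y + 2*x + y**2 + 3*y - 1.
Note: deg(f) ≤ deg(F) = 3; strict inequality happens when F is divisible by Z (lost terms).


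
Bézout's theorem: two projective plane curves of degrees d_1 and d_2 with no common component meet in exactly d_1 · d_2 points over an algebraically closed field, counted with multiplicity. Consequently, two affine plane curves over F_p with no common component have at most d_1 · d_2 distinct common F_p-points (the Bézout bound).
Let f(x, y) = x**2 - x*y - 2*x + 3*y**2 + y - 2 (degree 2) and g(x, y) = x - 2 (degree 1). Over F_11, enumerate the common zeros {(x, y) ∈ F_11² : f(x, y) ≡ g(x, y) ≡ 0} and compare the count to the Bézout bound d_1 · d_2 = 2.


Common zeros: {(2, 1), (2, 3)}; count = 2; Bézout bound = 2.

deg(f) = 2, deg(g) = 1, so Bézout bound = 2.
Scan x ∈ F_11. For each x, list the y ∈ F_11 with f(x, y) ≡ 0 and those with g(x, y) ≡ 0 (mod 11); the common zeros in that column are the intersection.
  x = 0: f ≡ 0 at y ∈ {8, 10}; g ≡ 0 at y ∈ ∅; common: ∅.
  x = 1: f ≡ 0 at y ∈ {1, 10}; g ≡ 0 at y ∈ ∅; common: ∅.
  x = 2: f ≡ 0 at y ∈ {1, 3}; g ≡ 0 at y ∈ {0, 1, 2, 3, 4, 5, 6, 7, 8, 9, 10}; common: {1, 3}.
  x = 3: f ≡ 0 at y ∈ {3, 5}; g ≡ 0 at y ∈ ∅; common: ∅.
  x = 4: f ≡ 0 at y ∈ {5, 7}; g ≡ 0 at y ∈ ∅; common: ∅.
  x = 5: f ≡ 0 at y ∈ {7, 9}; g ≡ 0 at y ∈ ∅; common: ∅.
  x = 6: f ≡ 0 at y ∈ {0, 9}; g ≡ 0 at y ∈ ∅; common: ∅.
  x = 7: f ≡ 0 at y ∈ {0, 2}; g ≡ 0 at y ∈ ∅; common: ∅.
  x = 8: f ≡ 0 at y ∈ {2, 4}; g ≡ 0 at y ∈ ∅; common: ∅.
  x = 9: f ≡ 0 at y ∈ {4, 6}; g ≡ 0 at y ∈ ∅; common: ∅.
  x = 10: f ≡ 0 at y ∈ {6, 8}; g ≡ 0 at y ∈ ∅; common: ∅.
Collecting: common zeros = {(2, 1), (2, 3)}, so the count is 2.
Comparison with the Bézout bound: 2 ≤ 2 = deg(f)·deg(g), as expected for curves with no common component (the bound is attained).


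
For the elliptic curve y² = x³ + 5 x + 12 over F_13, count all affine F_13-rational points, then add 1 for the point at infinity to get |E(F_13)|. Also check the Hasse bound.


Affine points = {(0, 5), (0, 8), (2, 2), (2, 11), (7, 0), (10, 3), (10, 10)}; affine count = 7; |E(F_13)| = 8.

Discriminant check: Δ ∝ 4a³ + 27b² = 4·5³ + 27·12² = 4·125 + 27·144 ≡ 7 (mod 13). Nonzero ⇒ E is nonsingular.
For each x ∈ F_13, compute rhs = x³ + 5·x + 12 mod 13, then count y ∈ F_13 with y² ≡ rhs.
  x = 0: rhs = 12, matching y values: 5, 8 (2 points).
  x = 1: rhs = 5, matching y values: none (0 points).
  x = 2: rhs = 4, matching y values: 2, 11 (2 points).
  x = 3: rhs = 2, matching y values: none (0 points).
  x = 4: rhs = 5, matching y values: none (0 points).
  x = 5: rhs = 6, matching y values: none (0 points).
  x = 6: rhs = 11, matching y values: none (0 points).
  x = 7: rhs = 0, matching y values: 0 (1 points).
  x = 8: rhs = 5, matching y values: none (0 points).
  x = 9: rhs = 6, matching y values: none (0 points).
  x = 10: rhs = 9, matching y values: 3, 10 (2 points).
  x = 11: rhs = 7, matching y values: none (0 points).
  x = 12: rhs = 6, matching y values: none (0 points).
Total affine count: 7.
Full point count |E(F_13)| = 7 + 1 = 8.
Hasse bound: |8 − (13+1)| = |-6| = 6 ≤ 2√13 ≈ 7.2111 ✓.


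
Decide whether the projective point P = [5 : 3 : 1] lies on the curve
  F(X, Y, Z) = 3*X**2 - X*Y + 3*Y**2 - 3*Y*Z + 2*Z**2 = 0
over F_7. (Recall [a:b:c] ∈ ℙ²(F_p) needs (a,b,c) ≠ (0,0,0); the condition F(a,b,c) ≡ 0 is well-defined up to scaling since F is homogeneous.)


F(5,3,1) ≡ 3 (mod 7); P is NOT on the curve.

Evaluate F(5, 3, 1) term-by-term (mod 7).
  3*X**2 ↦ 3·25·1·1 = 75
  -X*Y ↦ -1·5·3·1 = -15
  3*Y**2 ↦ 3·1·9·1 = 27
  -3*Y*Z ↦ -3·1·3·1 = -9
  2*Z**2 ↦ 2·1·1·1 = 2
Sum: F(5, 3, 1) = (75) + (-15) + (27) + (-9) + (2) = 80.
Reducing mod 7: 80 ≡ 3 (mod 7).
Since F(a, b, c) ≡ 3 ≠ 0 (mod 7), P does NOT lie on the curve.


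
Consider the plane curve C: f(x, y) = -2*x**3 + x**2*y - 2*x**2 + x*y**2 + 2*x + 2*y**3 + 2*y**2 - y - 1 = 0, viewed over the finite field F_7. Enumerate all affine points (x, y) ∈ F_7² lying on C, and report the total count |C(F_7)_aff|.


Affine F_7-points: {(0, 2), (0, 5), (0, 6), (1, 5), (2, 0), (3, 3), (4, 3), (4, 5), (6, 1)}; count = 9.

For each of the 49 pairs (x, y) ∈ F_7², evaluate f(x, y) mod 7. Record the zeros.
  x = 0: [0↦6, 1↦2, 2↦0, 3↦5, 4↦1, 5↦0, 6↦0]  zeros at y ∈ {2, 5, 6}
  x = 1: [0↦4, 1↦2, 2↦4, 3↦1, 4↦5, 5↦0, 6↦5]  zeros at y ∈ {5}
  x = 2: [0↦0, 1↦2, 2↦3, 3↦1, 4↦1, 5↦1, 6↦6]  zeros at y ∈ {0}
  x = 3: [0↦3, 1↦4, 2↦6, 3↦0, 4↦5, 5↦5, 6↦5]  zeros at y ∈ {3}
  x = 4: [0↦1, 1↦3, 2↦1, 3↦0, 4↦5, 5↦0, 6↦4]  zeros at y ∈ {3, 5}
  x = 5: [0↦3, 1↦1, 2↦4, 3↦3, 4↦3, 5↦2, 6↦5]  zeros at y ∈ ∅
  x = 6: [0↦4, 1↦0, 2↦3, 3↦4, 4↦1, 5↦6, 6↦3]  zeros at y ∈ {1}
Collecting zeros: affine points = {(0, 2), (0, 5), (0, 6), (1, 5), (2, 0), (3, 3), (4, 3), (4, 5), (6, 1)}.
Total count |C(F_7)_aff| = 9.


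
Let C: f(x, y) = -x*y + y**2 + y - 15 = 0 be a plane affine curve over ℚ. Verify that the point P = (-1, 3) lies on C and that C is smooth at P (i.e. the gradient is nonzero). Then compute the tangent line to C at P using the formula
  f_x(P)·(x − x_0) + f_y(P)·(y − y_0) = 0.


Tangent line at P: -3*x + 8*y - 27 = 0.

Step 1: f(-1, 3) = 0, so P lies on C.
Step 2: partial derivatives
  f_x(x, y) = -y, f_y(x, y) = -x + 2*y + 1.
  f_x(P) = -3, f_y(P) = 8 (gradient nonzero, so P is smooth).
Step 3: tangent line at P: -3·(x − -1) + 8·(y − 3) = 0.
Expanding: -3*x + 8*y - 27 = 0.


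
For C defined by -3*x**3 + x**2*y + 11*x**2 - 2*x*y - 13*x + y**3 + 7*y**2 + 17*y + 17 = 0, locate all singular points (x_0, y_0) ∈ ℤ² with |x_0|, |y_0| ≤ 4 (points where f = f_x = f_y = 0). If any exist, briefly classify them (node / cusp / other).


Singular points: {(1, -2)}; classification: cusp.

Compute partial derivatives:
  f_x = -9*x**2 + 2*x*y + 22*x - 2*y - 13.
  f_y = x**2 - 2*x + 3*y**2 + 14*y + 17.
Scan x_0 ∈ {−4, ..., 4}. For each x_0, f_y(x_0, y) is a polynomial in y; find its integer roots y ∈ {−4, ..., 4}, then test f_x and f at those candidates.
  x = -4: f_y(-4, y) = 3*y**2 + 14*y + 41; no integer root y with |y| ≤ 4.
  x = -3: f_y(-3, y) = 3*y**2 + 14*y + 32; no integer root y with |y| ≤ 4.
  x = -2: f_y(-2, y) = 3*y**2 + 14*y + 25; no integer root y with |y| ≤ 4.
  x = -1: f_y(-1, y) = 3*y**2 + 14*y + 20; no integer root y with |y| ≤ 4.
  x = 0: f_y(0, y) = 3*y**2 + 14*y + 17; no integer root y with |y| ≤ 4.
  x = 1: f_y(1, y) = 3*y**2 + 14*y + 16; vanishes at y ∈ {-2}. (1, -2): f_x = 0, f = 0 — SINGULAR.
  x = 2: f_y(2, y) = 3*y**2 + 14*y + 17; no integer root y with |y| ≤ 4.
  x = 3: f_y(3, y) = 3*y**2 + 14*y + 20; no integer root y with |y| ≤ 4.
  x = 4: f_y(4, y) = 3*y**2 + 14*y + 25; no integer root y with |y| ≤ 4.
Only singular point on the grid: (1, -2).
Classify: substitute x = 1 + u, y = -2 + v and expand: f = -3*u**3 + u**2*v + v**3 + v**2.
No constant or linear terms (consistent with a singular point). Quadratic part: v**2. Cubic part: -3*u**3 + u**2*v + v**3.
The quadratic part v**2 is a perfect square, so there is a single (double) tangent line v = 0, i.e. y = -2. Restricting the cubic part to that line (v = 0) leaves -3*u**3 ≠ 0, so f is not divisible by v and the branch is v² ≈ 3*u**3 to lowest order — this is a cusp.
Classification: cusp.


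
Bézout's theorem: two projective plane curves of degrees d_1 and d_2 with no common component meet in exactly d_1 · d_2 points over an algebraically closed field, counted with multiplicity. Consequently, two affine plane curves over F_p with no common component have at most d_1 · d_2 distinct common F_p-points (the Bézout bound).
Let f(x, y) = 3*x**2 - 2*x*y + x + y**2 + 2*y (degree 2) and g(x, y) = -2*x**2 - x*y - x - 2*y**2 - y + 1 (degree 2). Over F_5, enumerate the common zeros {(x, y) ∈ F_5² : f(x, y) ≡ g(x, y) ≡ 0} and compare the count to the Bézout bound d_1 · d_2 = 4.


Common zeros: {(0, 3), (3, 0)}; count = 2; Bézout bound = 4.

deg(f) = 2, deg(g) = 2, so Bézout bound = 4.
Scan x ∈ F_5. For each x, list the y ∈ F_5 with f(x, y) ≡ 0 and those with g(x, y) ≡ 0 (mod 5); the common zeros in that column are the intersection.
  x = 0: f ≡ 0 at y ∈ {0, 3}; g ≡ 0 at y ∈ {3, 4}; common: {3}.
  x = 1: f ≡ 0 at y ∈ {1, 4}; g ≡ 0 at y ∈ ∅; common: ∅.
  x = 2: f ≡ 0 at y ∈ ∅; g ≡ 0 at y ∈ ∅; common: ∅.
  x = 3: f ≡ 0 at y ∈ {0, 4}; g ≡ 0 at y ∈ {0, 3}; common: {0}.
  x = 4: f ≡ 0 at y ∈ ∅; g ≡ 0 at y ∈ {0}; common: ∅.
Collecting: common zeros = {(0, 3), (3, 0)}, so the count is 2.
Comparison with the Bézout bound: 2 ≤ 4 = deg(f)·deg(g), as expected for curves with no common component (the affine F_5-count falls short of the bound because intersections may lie at infinity, over extension fields, or carry multiplicity).


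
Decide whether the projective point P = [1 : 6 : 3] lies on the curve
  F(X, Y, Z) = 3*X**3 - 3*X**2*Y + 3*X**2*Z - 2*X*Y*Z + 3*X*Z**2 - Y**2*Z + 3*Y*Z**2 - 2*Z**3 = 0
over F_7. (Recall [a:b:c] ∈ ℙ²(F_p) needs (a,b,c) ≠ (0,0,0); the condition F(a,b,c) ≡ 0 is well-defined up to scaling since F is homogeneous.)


F(1,6,3) ≡ 6 (mod 7); P is NOT on the curve.

Evaluate F(1, 6, 3) term-by-term (mod 7).
  3*X**3 ↦ 3·1·1·1 = 3
  -3*X**2*Y ↦ -3·1·6·1 = -18
  3*X**2*Z ↦ 3·1·1·3 = 9
  -2*X*Y*Z ↦ -2·1·6·3 = -36
  3*X*Z**2 ↦ 3·1·1·9 = 27
  -Y**2*Z ↦ -1·1·36·3 = -108
  3*Y*Z**2 ↦ 3·1·6·9 = 162
  -2*Z**3 ↦ -2·1·1·27 = -54
Sum: F(1, 6, 3) = (3) + (-18) + (9) + (-36) + (27) + (-108) + (162) + (-54) = -15.
Reducing mod 7: -15 ≡ 6 (mod 7).
Since F(a, b, c) ≡ 6 ≠ 0 (mod 7), P does NOT lie on the curve.


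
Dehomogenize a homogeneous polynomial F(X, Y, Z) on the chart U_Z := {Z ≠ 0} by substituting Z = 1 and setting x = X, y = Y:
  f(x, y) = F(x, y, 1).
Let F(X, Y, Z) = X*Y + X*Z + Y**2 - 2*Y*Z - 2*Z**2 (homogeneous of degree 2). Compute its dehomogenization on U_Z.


f(x, y) = x*y + x + y**2 - 2*y - 2

On U_Z we set Z = 1. Each monomial c·X^i·Y^j·Z^k in F becomes c·x^i·y^j·1^k = c·x^i·y^j.
Substituting Z = 1: F(X, Y, 1) = x*y + x + y**2 - 2*y - 2.
Note: deg(f) ≤ deg(F) = 2; strict inequality happens when F is divisible by Z (lost terms).


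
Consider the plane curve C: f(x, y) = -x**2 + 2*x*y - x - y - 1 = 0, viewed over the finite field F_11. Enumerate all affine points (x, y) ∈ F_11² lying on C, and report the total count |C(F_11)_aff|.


Affine F_11-points: {(0, 10), (1, 3), (2, 6), (3, 7), (4, 3), (5, 1), (7, 1), (8, 10), (9, 6), (10, 7)}; count = 10.

For each of the 121 pairs (x, y) ∈ F_11², evaluate f(x, y) mod 11. Record the zeros.
  x = 0: [0↦10, 1↦9, 2↦8, 3↦7, 4↦6, 5↦5, 6↦4, 7↦3, 8↦2, 9↦1, 10↦0]  zeros at y ∈ {10}
  x = 1: [0↦8, 1↦9, 2↦10, 3↦0, 4↦1, 5↦2, 6↦3, 7↦4, 8↦5, 9↦6, 10↦7]  zeros at y ∈ {3}
  x = 2: [0↦4, 1↦7, 2↦10, 3↦2, 4↦5, 5↦8, 6↦0, 7↦3, 8↦6, 9↦9, 10↦1]  zeros at y ∈ {6}
  x = 3: [0↦9, 1↦3, 2↦8, 3↦2, 4↦7, 5↦1, 6↦6, 7↦0, 8↦5, 9↦10, 10↦4]  zeros at y ∈ {7}
  x = 4: [0↦1, 1↦8, 2↦4, 3↦0, 4↦7, 5↦3, 6↦10, 7↦6, 8↦2, 9↦9, 10↦5]  zeros at y ∈ {3}
  x = 5: [0↦2, 1↦0, 2↦9, 3↦7, 4↦5, 5↦3, 6↦1, 7↦10, 8↦8, 9↦6, 10↦4]  zeros at y ∈ {1}
  x = 6: [0↦1, 1↦1, 2↦1, 3↦1, 4↦1, 5↦1, 6↦1, 7↦1, 8↦1, 9↦1, 10↦1]  zeros at y ∈ ∅
  x = 7: [0↦9, 1↦0, 2↦2, 3↦4, 4↦6, 5↦8, 6↦10, 7↦1, 8↦3, 9↦5, 10↦7]  zeros at y ∈ {1}
  x = 8: [0↦4, 1↦8, 2↦1, 3↦5, 4↦9, 5↦2, 6↦6, 7↦10, 8↦3, 9↦7, 10↦0]  zeros at y ∈ {10}
  x = 9: [0↦8, 1↦3, 2↦9, 3↦4, 4↦10, 5↦5, 6↦0, 7↦6, 8↦1, 9↦7, 10↦2]  zeros at y ∈ {6}
  x = 10: [0↦10, 1↦7, 2↦4, 3↦1, 4↦9, 5↦6, 6↦3, 7↦0, 8↦8, 9↦5, 10↦2]  zeros at y ∈ {7}
Collecting zeros: affine points = {(0, 10), (1, 3), (2, 6), (3, 7), (4, 3), (5, 1), (7, 1), (8, 10), (9, 6), (10, 7)}.
Total count |C(F_11)_aff| = 10.


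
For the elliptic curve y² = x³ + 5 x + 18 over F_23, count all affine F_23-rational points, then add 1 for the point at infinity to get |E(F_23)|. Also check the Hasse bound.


Affine points = {(0, 8), (0, 15), (1, 1), (1, 22), (2, 6), (2, 17), (8, 8), (8, 15), (11, 1), (11, 22), (12, 9), (12, 14), (13, 7), (13, 16), (14, 7), (14, 16), (15, 8), (15, 15), (16, 10), (16, 13), (17, 5), (17, 18), (18, 11), (18, 12), (19, 7), (19, 16), (21, 0), (22, 9), (22, 14)}; affine count = 29; |E(F_23)| = 30.

Discriminant check: Δ ∝ 4a³ + 27b² = 4·5³ + 27·18² = 4·125 + 27·324 ≡ 2 (mod 23). Nonzero ⇒ E is nonsingular.
For each x ∈ F_23, compute rhs = x³ + 5·x + 18 mod 23, then count y ∈ F_23 with y² ≡ rhs.
  x = 0: rhs = 18, matching y values: 8, 15 (2 points).
  x = 1: rhs = 1, matching y values: 1, 22 (2 points).
  x = 2: rhs = 13, matching y values: 6, 17 (2 points).
  x = 3: rhs = 14, matching y values: none (0 points).
  x = 4: rhs = 10, matching y values: none (0 points).
  x = 5: rhs = 7, matching y values: none (0 points).
  x = 6: rhs = 11, matching y values: none (0 points).
  x = 7: rhs = 5, matching y values: none (0 points).
  x = 8: rhs = 18, matching y values: 8, 15 (2 points).
  x = 9: rhs = 10, matching y values: none (0 points).
  x = 10: rhs = 10, matching y values: none (0 points).
  x = 11: rhs = 1, matching y values: 1, 22 (2 points).
  x = 12: rhs = 12, matching y values: 9, 14 (2 points).
  x = 13: rhs = 3, matching y values: 7, 16 (2 points).
  x = 14: rhs = 3, matching y values: 7, 16 (2 points).
  x = 15: rhs = 18, matching y values: 8, 15 (2 points).
  x = 16: rhs = 8, matching y values: 10, 13 (2 points).
  x = 17: rhs = 2, matching y values: 5, 18 (2 points).
  x = 18: rhs = 6, matching y values: 11, 12 (2 points).
  x = 19: rhs = 3, matching y values: 7, 16 (2 points).
  x = 20: rhs = 22, matching y values: none (0 points).
  x = 21: rhs = 0, matching y values: 0 (1 points).
  x = 22: rhs = 12, matching y values: 9, 14 (2 points).
Total affine count: 29.
Full point count |E(F_23)| = 29 + 1 = 30.
Hasse bound: |30 − (23+1)| = |6| = 6 ≤ 2√23 ≈ 9.5917 ✓.


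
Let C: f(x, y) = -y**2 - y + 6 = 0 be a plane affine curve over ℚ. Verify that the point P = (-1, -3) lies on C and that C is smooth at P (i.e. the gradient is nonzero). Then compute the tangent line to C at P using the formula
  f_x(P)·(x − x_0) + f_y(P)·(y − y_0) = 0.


Tangent line at P: 5*y + 15 = 0.

Step 1: f(-1, -3) = 0, so P lies on C.
Step 2: partial derivatives
  f_x(x, y) = 0, f_y(x, y) = -2*y - 1.
  f_x(P) = 0, f_y(P) = 5 (gradient nonzero, so P is smooth).
Step 3: tangent line at P: 0·(x − -1) + 5·(y − -3) = 0.
Expanding: 5*y + 15 = 0.


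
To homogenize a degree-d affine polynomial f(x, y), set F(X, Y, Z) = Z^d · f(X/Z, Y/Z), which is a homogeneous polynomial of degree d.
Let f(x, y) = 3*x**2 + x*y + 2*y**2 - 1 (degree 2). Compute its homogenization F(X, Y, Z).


F(X, Y, Z) = 3*X**2 + X*Y + 2*Y**2 - Z**2

deg(f) = 2.
Substitute x = X/Z, y = Y/Z into f, then multiply by Z^2.
  monomial 3·x^2·y^0 ↦ 3·X^2·Y^0·Z^0.
  monomial 1·x^1·y^1 ↦ 1·X^1·Y^1·Z^0.
  monomial 2·x^0·y^2 ↦ 2·X^0·Y^2·Z^0.
  monomial -1·x^0·y^0 ↦ -1·X^0·Y^0·Z^2.
Collecting: F(X, Y, Z) = 3*X**2 + X*Y + 2*Y**2 - Z**2.


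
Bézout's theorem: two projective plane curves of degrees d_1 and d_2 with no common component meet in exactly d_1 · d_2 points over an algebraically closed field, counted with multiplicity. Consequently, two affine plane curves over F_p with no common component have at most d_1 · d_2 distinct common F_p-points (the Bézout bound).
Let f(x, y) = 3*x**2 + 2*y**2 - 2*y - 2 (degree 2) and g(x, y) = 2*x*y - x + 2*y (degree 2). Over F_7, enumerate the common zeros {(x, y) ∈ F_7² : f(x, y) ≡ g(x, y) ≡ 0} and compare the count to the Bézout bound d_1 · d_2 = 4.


Common zeros: ∅; count = 0; Bézout bound = 4.

deg(f) = 2, deg(g) = 2, so Bézout bound = 4.
Scan x ∈ F_7. For each x, list the y ∈ F_7 with f(x, y) ≡ 0 and those with g(x, y) ≡ 0 (mod 7); the common zeros in that column are the intersection.
  x = 0: f ≡ 0 at y ∈ ∅; g ≡ 0 at y ∈ {0}; common: ∅.
  x = 1: f ≡ 0 at y ∈ ∅; g ≡ 0 at y ∈ {2}; common: ∅.
  x = 2: f ≡ 0 at y ∈ {2, 6}; g ≡ 0 at y ∈ {5}; common: ∅.
  x = 3: f ≡ 0 at y ∈ {4}; g ≡ 0 at y ∈ {3}; common: ∅.
  x = 4: f ≡ 0 at y ∈ {4}; g ≡ 0 at y ∈ {6}; common: ∅.
  x = 5: f ≡ 0 at y ∈ {2, 6}; g ≡ 0 at y ∈ {1}; common: ∅.
  x = 6: f ≡ 0 at y ∈ ∅; g ≡ 0 at y ∈ ∅; common: ∅.
Collecting: common zeros = ∅, so the count is 0.
Comparison with the Bézout bound: 0 ≤ 4 = deg(f)·deg(g), as expected for curves with no common component (the affine F_7-count falls short of the bound because intersections may lie at infinity, over extension fields, or carry multiplicity).


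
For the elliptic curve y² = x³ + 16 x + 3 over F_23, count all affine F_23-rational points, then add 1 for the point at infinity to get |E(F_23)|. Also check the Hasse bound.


Affine points = {(0, 7), (0, 16), (3, 3), (3, 20), (4, 4), (4, 19), (5, 1), (5, 22), (6, 4), (6, 19), (9, 5), (9, 18), (10, 6), (10, 17), (13, 4), (13, 19), (14, 2), (14, 21), (16, 10), (16, 13), (17, 6), (17, 17), (19, 6), (19, 17), (21, 3), (21, 20), (22, 3), (22, 20)}; affine count = 28; |E(F_23)| = 29.

Discriminant check: Δ ∝ 4a³ + 27b² = 4·16³ + 27·3² = 4·4096 + 27·9 ≡ 21 (mod 23). Nonzero ⇒ E is nonsingular.
For each x ∈ F_23, compute rhs = x³ + 16·x + 3 mod 23, then count y ∈ F_23 with y² ≡ rhs.
  x = 0: rhs = 3, matching y values: 7, 16 (2 points).
  x = 1: rhs = 20, matching y values: none (0 points).
  x = 2: rhs = 20, matching y values: none (0 points).
  x = 3: rhs = 9, matching y values: 3, 20 (2 points).
  x = 4: rhs = 16, matching y values: 4, 19 (2 points).
  x = 5: rhs = 1, matching y values: 1, 22 (2 points).
  x = 6: rhs = 16, matching y values: 4, 19 (2 points).
  x = 7: rhs = 21, matching y values: none (0 points).
  x = 8: rhs = 22, matching y values: none (0 points).
  x = 9: rhs = 2, matching y values: 5, 18 (2 points).
  x = 10: rhs = 13, matching y values: 6, 17 (2 points).
  x = 11: rhs = 15, matching y values: none (0 points).
  x = 12: rhs = 14, matching y values: none (0 points).
  x = 13: rhs = 16, matching y values: 4, 19 (2 points).
  x = 14: rhs = 4, matching y values: 2, 21 (2 points).
  x = 15: rhs = 7, matching y values: none (0 points).
  x = 16: rhs = 8, matching y values: 10, 13 (2 points).
  x = 17: rhs = 13, matching y values: 6, 17 (2 points).
  x = 18: rhs = 5, matching y values: none (0 points).
  x = 19: rhs = 13, matching y values: 6, 17 (2 points).
  x = 20: rhs = 20, matching y values: none (0 points).
  x = 21: rhs = 9, matching y values: 3, 20 (2 points).
  x = 22: rhs = 9, matching y values: 3, 20 (2 points).
Total affine count: 28.
Full point count |E(F_23)| = 28 + 1 = 29.
Hasse bound: |29 − (23+1)| = |5| = 5 ≤ 2√23 ≈ 9.5917 ✓.


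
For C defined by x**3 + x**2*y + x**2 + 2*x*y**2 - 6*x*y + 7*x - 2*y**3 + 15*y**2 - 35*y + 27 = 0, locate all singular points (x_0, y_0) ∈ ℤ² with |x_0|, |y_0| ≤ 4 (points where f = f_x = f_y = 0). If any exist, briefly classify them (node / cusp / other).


Singular points: {(-1, 2)}; classification: cusp.

Compute partial derivatives:
  f_x = 3*x**2 + 2*x*y + 2*x + 2*y**2 - 6*y + 7.
  f_y = x**2 + 4*x*y - 6*x - 6*y**2 + 30*y - 35.
Scan x_0 ∈ {−4, ..., 4}. For each x_0, f_y(x_0, y) is a polynomial in y; find its integer roots y ∈ {−4, ..., 4}, then test f_x and f at those candidates.
  x = -4: f_y(-4, y) = -6*y**2 + 14*y + 5; no integer root y with |y| ≤ 4.
  x = -3: f_y(-3, y) = -6*y**2 + 18*y - 8; no integer root y with |y| ≤ 4.
  x = -2: f_y(-2, y) = -6*y**2 + 22*y - 19; no integer root y with |y| ≤ 4.
  x = -1: f_y(-1, y) = -6*y**2 + 26*y - 28; vanishes at y ∈ {2}. (-1, 2): f_x = 0, f = 0 — SINGULAR.
  x = 0: f_y(0, y) = -6*y**2 + 30*y - 35; no integer root y with |y| ≤ 4.
  x = 1: f_y(1, y) = -6*y**2 + 34*y - 40; vanishes at y ∈ {4}. (1, 4): f_x = 28 ≠ 0.
  x = 2: f_y(2, y) = -6*y**2 + 38*y - 43; no integer root y with |y| ≤ 4.
  x = 3: f_y(3, y) = -6*y**2 + 42*y - 44; no integer root y with |y| ≤ 4.
  x = 4: f_y(4, y) = -6*y**2 + 46*y - 43; no integer root y with |y| ≤ 4.
Only singular point on the grid: (-1, 2).
Classify: substitute x = -1 + u, y = 2 + v and expand: f = u**3 + u**2*v + 2*u*v**2 - 2*v**3 + v**2.
No constant or linear terms (consistent with a singular point). Quadratic part: v**2. Cubic part: u**3 + u**2*v + 2*u*v**2 - 2*v**3.
The quadratic part v**2 is a perfect square, so there is a single (double) tangent line v = 0, i.e. y = 2. Restricting the cubic part to that line (v = 0) leaves u**3 ≠ 0, so f is not divisible by v and the branch is v² ≈ -u**3 to lowest order — this is a cusp.
Classification: cusp.


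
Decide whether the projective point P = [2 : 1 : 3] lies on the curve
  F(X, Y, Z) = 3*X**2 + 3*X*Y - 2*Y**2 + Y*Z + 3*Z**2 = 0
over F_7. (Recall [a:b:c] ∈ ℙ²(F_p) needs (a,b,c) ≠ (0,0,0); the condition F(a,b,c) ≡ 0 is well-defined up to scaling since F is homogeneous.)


F(2,1,3) ≡ 4 (mod 7); P is NOT on the curve.

Evaluate F(2, 1, 3) term-by-term (mod 7).
  3*X**2 ↦ 3·4·1·1 = 12
  3*X*Y ↦ 3·2·1·1 = 6
  -2*Y**2 ↦ -2·1·1·1 = -2
  Y*Z ↦ 1·1·1·3 = 3
  3*Z**2 ↦ 3·1·1·9 = 27
Sum: F(2, 1, 3) = (12) + (6) + (-2) + (3) + (27) = 46.
Reducing mod 7: 46 ≡ 4 (mod 7).
Since F(a, b, c) ≡ 4 ≠ 0 (mod 7), P does NOT lie on the curve.


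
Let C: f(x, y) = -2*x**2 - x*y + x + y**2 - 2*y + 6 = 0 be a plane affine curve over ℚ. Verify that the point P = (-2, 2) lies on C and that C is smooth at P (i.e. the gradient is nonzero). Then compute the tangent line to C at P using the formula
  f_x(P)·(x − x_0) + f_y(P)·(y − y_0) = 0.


Tangent line at P: 7*x + 4*y + 6 = 0.

Step 1: f(-2, 2) = 0, so P lies on C.
Step 2: partial derivatives
  f_x(x, y) = -4*x - y + 1, f_y(x, y) = -x + 2*y - 2.
  f_x(P) = 7, f_y(P) = 4 (gradient nonzero, so P is smooth).
Step 3: tangent line at P: 7·(x − -2) + 4·(y − 2) = 0.
Expanding: 7*x + 4*y + 6 = 0.


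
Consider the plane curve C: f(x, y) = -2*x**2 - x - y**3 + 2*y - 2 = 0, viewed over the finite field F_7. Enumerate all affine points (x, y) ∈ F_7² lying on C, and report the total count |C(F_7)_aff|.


Affine F_7-points: {(4, 2), (5, 1), (6, 2)}; count = 3.

For each of the 49 pairs (x, y) ∈ F_7², evaluate f(x, y) mod 7. Record the zeros.
  x = 0: [0↦5, 1↦6, 2↦1, 3↦5, 4↦5, 5↦2, 6↦4]  zeros at y ∈ ∅
  x = 1: [0↦2, 1↦3, 2↦5, 3↦2, 4↦2, 5↦6, 6↦1]  zeros at y ∈ ∅
  x = 2: [0↦2, 1↦3, 2↦5, 3↦2, 4↦2, 5↦6, 6↦1]  zeros at y ∈ ∅
  x = 3: [0↦5, 1↦6, 2↦1, 3↦5, 4↦5, 5↦2, 6↦4]  zeros at y ∈ ∅
  x = 4: [0↦4, 1↦5, 2↦0, 3↦4, 4↦4, 5↦1, 6↦3]  zeros at y ∈ {2}
  x = 5: [0↦6, 1↦0, 2↦2, 3↦6, 4↦6, 5↦3, 6↦5]  zeros at y ∈ {1}
  x = 6: [0↦4, 1↦5, 2↦0, 3↦4, 4↦4, 5↦1, 6↦3]  zeros at y ∈ {2}
Collecting zeros: affine points = {(4, 2), (5, 1), (6, 2)}.
Total count |C(F_7)_aff| = 3.


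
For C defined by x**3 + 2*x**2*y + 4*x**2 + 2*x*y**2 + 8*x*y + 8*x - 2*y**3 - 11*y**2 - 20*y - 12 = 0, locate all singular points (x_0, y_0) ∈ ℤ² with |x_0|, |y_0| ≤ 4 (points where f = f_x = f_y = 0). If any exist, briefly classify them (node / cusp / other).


Singular points: {(0, -2)}; classification: cusp.

Compute partial derivatives:
  f_x = 3*x**2 + 4*x*y + 8*x + 2*y**2 + 8*y + 8.
  f_y = 2*x**2 + 4*x*y + 8*x - 6*y**2 - 22*y - 20.
Scan x_0 ∈ {−4, ..., 4}. For each x_0, f_y(x_0, y) is a polynomial in y; find its integer roots y ∈ {−4, ..., 4}, then test f_x and f at those candidates.
  x = -4: f_y(-4, y) = -6*y**2 - 38*y - 20; no integer root y with |y| ≤ 4.
  x = -3: f_y(-3, y) = -6*y**2 - 34*y - 26; no integer root y with |y| ≤ 4.
  x = -2: f_y(-2, y) = -6*y**2 - 30*y - 28; no integer root y with |y| ≤ 4.
  x = -1: f_y(-1, y) = -6*y**2 - 26*y - 26; no integer root y with |y| ≤ 4.
  x = 0: f_y(0, y) = -6*y**2 - 22*y - 20; vanishes at y ∈ {-2}. (0, -2): f_x = 0, f = 0 — SINGULAR.
  x = 1: f_y(1, y) = -6*y**2 - 18*y - 10; no integer root y with |y| ≤ 4.
  x = 2: f_y(2, y) = -6*y**2 - 14*y + 4; no integer root y with |y| ≤ 4.
  x = 3: f_y(3, y) = -6*y**2 - 10*y + 22; no integer root y with |y| ≤ 4.
  x = 4: f_y(4, y) = -6*y**2 - 6*y + 44; no integer root y with |y| ≤ 4.
Only singular point on the grid: (0, -2).
Classify: substitute x = 0 + u, y = -2 + v and expand: f = u**3 + 2*u**2*v + 2*u*v**2 - 2*v**3 + v**2.
No constant or linear terms (consistent with a singular point). Quadratic part: v**2. Cubic part: u**3 + 2*u**2*v + 2*u*v**2 - 2*v**3.
The quadratic part v**2 is a perfect square, so there is a single (double) tangent line v = 0, i.e. y = -2. Restricting the cubic part to that line (v = 0) leaves u**3 ≠ 0, so f is not divisible by v and the branch is v² ≈ -u**3 to lowest order — this is a cusp.
Classification: cusp.


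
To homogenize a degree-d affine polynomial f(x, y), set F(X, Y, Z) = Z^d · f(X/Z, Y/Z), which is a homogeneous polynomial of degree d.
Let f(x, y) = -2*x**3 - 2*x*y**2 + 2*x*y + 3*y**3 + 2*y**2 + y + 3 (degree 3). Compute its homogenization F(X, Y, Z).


F(X, Y, Z) = -2*X**3 - 2*X*Y**2 + 2*X*Y*Z + 3*Y**3 + 2*Y**2*Z + Y*Z**2 + 3*Z**3

deg(f) = 3.
Substitute x = X/Z, y = Y/Z into f, then multiply by Z^3.
  monomial -2·x^3·y^0 ↦ -2·X^3·Y^0·Z^0.
  monomial -2·x^1·y^2 ↦ -2·X^1·Y^2·Z^0.
  monomial 2·x^1·y^1 ↦ 2·X^1·Y^1·Z^1.
  monomial 3·x^0·y^3 ↦ 3·X^0·Y^3·Z^0.
  monomial 2·x^0·y^2 ↦ 2·X^0·Y^2·Z^1.
  monomial 1·x^0·y^1 ↦ 1·X^0·Y^1·Z^2.
  monomial 3·x^0·y^0 ↦ 3·X^0·Y^0·Z^3.
Collecting: F(X, Y, Z) = -2*X**3 - 2*X*Y**2 + 2*X*Y*Z + 3*Y**3 + 2*Y**2*Z + Y*Z**2 + 3*Z**3.


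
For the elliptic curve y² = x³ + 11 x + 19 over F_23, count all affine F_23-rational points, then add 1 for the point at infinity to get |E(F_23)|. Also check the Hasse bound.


Affine points = {(1, 10), (1, 13), (2, 7), (2, 16), (4, 9), (4, 14), (6, 5), (6, 18), (7, 5), (7, 18), (10, 5), (10, 18), (12, 4), (12, 19), (13, 6), (13, 17), (16, 6), (16, 17), (17, 6), (17, 17), (18, 0), (19, 7), (19, 16), (21, 9), (21, 14)}; affine count = 25; |E(F_23)| = 26.

Discriminant check: Δ ∝ 4a³ + 27b² = 4·11³ + 27·19² = 4·1331 + 27·361 ≡ 6 (mod 23). Nonzero ⇒ E is nonsingular.
For each x ∈ F_23, compute rhs = x³ + 11·x + 19 mod 23, then count y ∈ F_23 with y² ≡ rhs.
  x = 0: rhs = 19, matching y values: none (0 points).
  x = 1: rhs = 8, matching y values: 10, 13 (2 points).
  x = 2: rhs = 3, matching y values: 7, 16 (2 points).
  x = 3: rhs = 10, matching y values: none (0 points).
  x = 4: rhs = 12, matching y values: 9, 14 (2 points).
  x = 5: rhs = 15, matching y values: none (0 points).
  x = 6: rhs = 2, matching y values: 5, 18 (2 points).
  x = 7: rhs = 2, matching y values: 5, 18 (2 points).
  x = 8: rhs = 21, matching y values: none (0 points).
  x = 9: rhs = 19, matching y values: none (0 points).
  x = 10: rhs = 2, matching y values: 5, 18 (2 points).
  x = 11: rhs = 22, matching y values: none (0 points).
  x = 12: rhs = 16, matching y values: 4, 19 (2 points).
  x = 13: rhs = 13, matching y values: 6, 17 (2 points).
  x = 14: rhs = 19, matching y values: none (0 points).
  x = 15: rhs = 17, matching y values: none (0 points).
  x = 16: rhs = 13, matching y values: 6, 17 (2 points).
  x = 17: rhs = 13, matching y values: 6, 17 (2 points).
  x = 18: rhs = 0, matching y values: 0 (1 points).
  x = 19: rhs = 3, matching y values: 7, 16 (2 points).
  x = 20: rhs = 5, matching y values: none (0 points).
  x = 21: rhs = 12, matching y values: 9, 14 (2 points).
  x = 22: rhs = 7, matching y values: none (0 points).
Total affine count: 25.
Full point count |E(F_23)| = 25 + 1 = 26.
Hasse bound: |26 − (23+1)| = |2| = 2 ≤ 2√23 ≈ 9.5917 ✓.


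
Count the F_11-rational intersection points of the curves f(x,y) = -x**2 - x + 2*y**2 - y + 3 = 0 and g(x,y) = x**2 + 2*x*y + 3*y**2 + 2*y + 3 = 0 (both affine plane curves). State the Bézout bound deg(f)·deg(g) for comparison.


Common zeros: {(6, 4)}; count = 1; Bézout bound = 4.

deg(f) = 2, deg(g) = 2, so Bézout bound = 4.
Scan x ∈ F_11. For each x, list the y ∈ F_11 with f(x, y) ≡ 0 and those with g(x, y) ≡ 0 (mod 11); the common zeros in that column are the intersection.
  x = 0: f ≡ 0 at y ∈ ∅; g ≡ 0 at y ∈ {5, 9}; common: ∅.
  x = 1: f ≡ 0 at y ∈ {8, 9}; g ≡ 0 at y ∈ {1, 5}; common: ∅.
  x = 2: f ≡ 0 at y ∈ {7, 10}; g ≡ 0 at y ∈ ∅; common: ∅.
  x = 3: f ≡ 0 at y ∈ ∅; g ≡ 0 at y ∈ ∅; common: ∅.
  x = 4: f ≡ 0 at y ∈ {2, 4}; g ≡ 0 at y ∈ {6, 9}; common: ∅.
  x = 5: f ≡ 0 at y ∈ ∅; g ≡ 0 at y ∈ ∅; common: ∅.
  x = 6: f ≡ 0 at y ∈ {2, 4}; g ≡ 0 at y ∈ {4, 6}; common: {4}.
  x = 7: f ≡ 0 at y ∈ ∅; g ≡ 0 at y ∈ ∅; common: ∅.
  x = 8: f ≡ 0 at y ∈ {7, 10}; g ≡ 0 at y ∈ {1, 4}; common: ∅.
  x = 9: f ≡ 0 at y ∈ {8, 9}; g ≡ 0 at y ∈ ∅; common: ∅.
  x = 10: f ≡ 0 at y ∈ ∅; g ≡ 0 at y ∈ ∅; common: ∅.
Collecting: common zeros = {(6, 4)}, so the count is 1.
Comparison with the Bézout bound: 1 ≤ 4 = deg(f)·deg(g), as expected for curves with no common component (the affine F_11-count falls short of the bound because intersections may lie at infinity, over extension fields, or carry multiplicity).


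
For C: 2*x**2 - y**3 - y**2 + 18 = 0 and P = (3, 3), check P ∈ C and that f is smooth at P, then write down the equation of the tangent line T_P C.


Tangent line at P: 12*x - 33*y + 63 = 0.

Step 1: f(3, 3) = 0, so P lies on C.
Step 2: partial derivatives
  f_x(x, y) = 4*x, f_y(x, y) = -3*y**2 - 2*y.
  f_x(P) = 12, f_y(P) = -33 (gradient nonzero, so P is smooth).
Step 3: tangent line at P: 12·(x − 3) + -33·(y − 3) = 0.
Expanding: 12*x - 33*y + 63 = 0.


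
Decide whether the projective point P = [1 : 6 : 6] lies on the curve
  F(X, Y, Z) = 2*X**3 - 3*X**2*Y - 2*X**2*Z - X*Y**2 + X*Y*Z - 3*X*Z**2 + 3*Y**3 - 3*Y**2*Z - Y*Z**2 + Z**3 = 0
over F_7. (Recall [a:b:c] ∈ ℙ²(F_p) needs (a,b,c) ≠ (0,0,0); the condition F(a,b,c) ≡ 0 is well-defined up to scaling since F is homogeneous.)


F(1,6,6) ≡ 4 (mod 7); P is NOT on the curve.

Evaluate F(1, 6, 6) term-by-term (mod 7).
  2*X**3 ↦ 2·1·1·1 = 2
  -3*X**2*Y ↦ -3·1·6·1 = -18
  -2*X**2*Z ↦ -2·1·1·6 = -12
  -X*Y**2 ↦ -1·1·36·1 = -36
  X*Y*Z ↦ 1·1·6·6 = 36
  -3*X*Z**2 ↦ -3·1·1·36 = -108
  3*Y**3 ↦ 3·1·216·1 = 648
  -3*Y**2*Z ↦ -3·1·36·6 = -648
  -Y*Z**2 ↦ -1·1·6·36 = -216
  Z**3 ↦ 1·1·1·216 = 216
Sum: F(1, 6, 6) = (2) + (-18) + (-12) + (-36) + (36) + (-108) + (648) + (-648) + (-216) + (216) = -136.
Reducing mod 7: -136 ≡ 4 (mod 7).
Since F(a, b, c) ≡ 4 ≠ 0 (mod 7), P does NOT lie on the curve.
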